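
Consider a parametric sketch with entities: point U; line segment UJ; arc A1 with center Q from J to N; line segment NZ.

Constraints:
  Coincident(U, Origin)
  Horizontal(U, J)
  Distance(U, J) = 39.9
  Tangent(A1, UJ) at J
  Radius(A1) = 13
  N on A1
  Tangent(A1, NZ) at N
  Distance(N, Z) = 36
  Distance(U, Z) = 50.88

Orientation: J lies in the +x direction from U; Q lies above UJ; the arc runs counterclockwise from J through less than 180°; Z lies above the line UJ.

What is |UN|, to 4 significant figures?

53.50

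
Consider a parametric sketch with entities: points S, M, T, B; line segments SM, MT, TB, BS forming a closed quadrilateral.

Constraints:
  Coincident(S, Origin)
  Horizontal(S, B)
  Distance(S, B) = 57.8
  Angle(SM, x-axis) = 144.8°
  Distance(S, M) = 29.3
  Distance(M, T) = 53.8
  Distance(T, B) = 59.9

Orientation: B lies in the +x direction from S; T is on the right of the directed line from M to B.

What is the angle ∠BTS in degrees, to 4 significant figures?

71.79°

Checks: |MT| = 53.80 ✓; |TB| = 59.90 ✓.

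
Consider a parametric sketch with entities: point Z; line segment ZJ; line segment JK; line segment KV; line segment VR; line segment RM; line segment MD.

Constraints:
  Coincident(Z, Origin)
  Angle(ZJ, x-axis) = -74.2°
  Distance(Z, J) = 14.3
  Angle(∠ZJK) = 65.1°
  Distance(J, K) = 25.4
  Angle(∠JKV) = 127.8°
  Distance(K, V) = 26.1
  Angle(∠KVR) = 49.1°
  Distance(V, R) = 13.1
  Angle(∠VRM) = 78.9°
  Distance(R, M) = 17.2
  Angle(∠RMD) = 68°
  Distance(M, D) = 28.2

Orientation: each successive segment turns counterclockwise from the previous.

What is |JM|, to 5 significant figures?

32.696

∠KVR = 49.1° gives VR at -136.20° from the x-axis; with |VR| = 13.1, R = (12.375, 19.803). ∠VRM = 78.9° gives RM at -35.100° from the x-axis; with |RM| = 17.2, M = (26.447, 9.9130). Then |JM| = |M − J| = 32.696.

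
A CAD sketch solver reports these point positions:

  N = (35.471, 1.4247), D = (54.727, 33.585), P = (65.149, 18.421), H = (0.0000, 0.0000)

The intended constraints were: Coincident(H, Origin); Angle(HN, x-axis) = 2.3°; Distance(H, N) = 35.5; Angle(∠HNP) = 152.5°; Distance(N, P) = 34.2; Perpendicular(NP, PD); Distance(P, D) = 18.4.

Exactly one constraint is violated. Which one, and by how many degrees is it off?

Perpendicular(NP, PD) — off by 4.70°.

H = (0.00, 0.00) ✓; HN at 2.300° ✓; |HN| = 35.50 ✓; ∠HNP = 152.5° ✓; |NP| = 34.20 ✓; ∠(NP, PD) = 94.70° ✗; |PD| = 18.40 ✓.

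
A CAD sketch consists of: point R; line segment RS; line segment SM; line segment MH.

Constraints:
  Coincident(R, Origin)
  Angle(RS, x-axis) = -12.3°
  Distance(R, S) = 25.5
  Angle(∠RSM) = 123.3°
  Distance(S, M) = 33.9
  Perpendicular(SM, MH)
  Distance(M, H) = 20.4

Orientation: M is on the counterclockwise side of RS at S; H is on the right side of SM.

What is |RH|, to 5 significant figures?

63.517

R is at the origin; RS runs at -12.3° with length 25.5, so S = 25.5·(cos -12.3°, sin -12.3°) = (24.915, -5.4323). ∠RSM = 123.3°, so SM runs at -12.3° + (180° − 123.3°) = 44.400° from the x-axis; with |SM| = 33.9, M = S + 33.9·(cos 44.400°, sin 44.400°) = (49.135, 18.286). SM ⟂ MH; with |MH| = 20.4 on the right of SM, H = M + 20.4·(0.69966, -0.71447) = (63.408, 3.7111). Then |RH| = |H − R| = 63.517.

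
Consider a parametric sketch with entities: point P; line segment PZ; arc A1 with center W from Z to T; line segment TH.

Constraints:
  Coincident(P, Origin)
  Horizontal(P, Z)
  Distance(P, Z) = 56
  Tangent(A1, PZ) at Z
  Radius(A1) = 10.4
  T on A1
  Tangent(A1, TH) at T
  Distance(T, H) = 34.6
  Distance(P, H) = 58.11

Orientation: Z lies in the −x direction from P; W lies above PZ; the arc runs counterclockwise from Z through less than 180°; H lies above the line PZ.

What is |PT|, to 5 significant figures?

46.558

Checks: P.y = 0.00, Z.y = 0.00 ✓; ∠(WZ, ZP) = 90.00° ✓; |WT| = 10.40 ✓; ∠(WT, TH) = 90.00° ✓; |TH| = 34.60 ✓; |PH| = 58.11 ✓.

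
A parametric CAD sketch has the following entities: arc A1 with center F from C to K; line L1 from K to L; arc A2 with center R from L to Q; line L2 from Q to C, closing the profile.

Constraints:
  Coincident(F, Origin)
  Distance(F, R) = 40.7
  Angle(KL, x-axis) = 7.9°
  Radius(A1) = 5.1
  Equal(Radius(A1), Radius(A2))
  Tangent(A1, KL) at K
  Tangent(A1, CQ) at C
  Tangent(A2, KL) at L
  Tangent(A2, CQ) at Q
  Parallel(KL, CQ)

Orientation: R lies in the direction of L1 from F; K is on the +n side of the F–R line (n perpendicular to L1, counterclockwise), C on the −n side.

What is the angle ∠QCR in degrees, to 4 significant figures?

7.142°

The slot axis is L1's direction at 7.9°, so u = (cos 7.9°, sin 7.9°) = (0.9905, 0.1374) and n = (−sin 7.9°, cos 7.9°) = (-0.1374, 0.9905). F is at the origin and R lies 40.7 along u from F, so R = 40.7·u = (40.31, 5.594). Tangency of A1 to both parallel lines with radius 5.1 puts K and C at F ± 5.1·n: K = (-0.7010, 5.052), C = (0.7010, -5.052). Equal radii place L and Q the same way about R: L = R + 5.1·n = (39.61, 10.65), Q = R − 5.1·n = (41.01, 0.5424). Then cos ∠QCR = CQ·CR / (|CQ||CR|), giving 7.142°.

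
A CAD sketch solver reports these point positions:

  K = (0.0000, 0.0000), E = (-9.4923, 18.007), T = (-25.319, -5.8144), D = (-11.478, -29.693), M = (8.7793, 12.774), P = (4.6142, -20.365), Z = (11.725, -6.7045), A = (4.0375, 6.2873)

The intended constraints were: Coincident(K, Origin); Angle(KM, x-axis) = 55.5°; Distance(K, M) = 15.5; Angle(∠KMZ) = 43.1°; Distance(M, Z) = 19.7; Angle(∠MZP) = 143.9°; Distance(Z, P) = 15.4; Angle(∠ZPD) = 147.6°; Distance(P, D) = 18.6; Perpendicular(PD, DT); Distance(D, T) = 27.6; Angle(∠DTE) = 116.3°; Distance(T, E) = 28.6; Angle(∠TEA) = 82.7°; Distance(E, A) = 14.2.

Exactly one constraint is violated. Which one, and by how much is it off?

Distance(E, A) = 14.2 — off by 3.70.

K = (0.00, 0.00) ✓; KM at 55.50° ✓; |KM| = 15.50 ✓; ∠KMZ = 43.10° ✓; |MZ| = 19.70 ✓; ∠MZP = 143.9° ✓; |ZP| = 15.40 ✓; ∠ZPD = 147.6° ✓; |PD| = 18.60 ✓; ∠(PD, DT) = 90.00° ✓; |DT| = 27.60 ✓; ∠DTE = 116.3° ✓; |TE| = 28.60 ✓; ∠TEA = 82.70° ✓; |EA| = 17.90 ✗.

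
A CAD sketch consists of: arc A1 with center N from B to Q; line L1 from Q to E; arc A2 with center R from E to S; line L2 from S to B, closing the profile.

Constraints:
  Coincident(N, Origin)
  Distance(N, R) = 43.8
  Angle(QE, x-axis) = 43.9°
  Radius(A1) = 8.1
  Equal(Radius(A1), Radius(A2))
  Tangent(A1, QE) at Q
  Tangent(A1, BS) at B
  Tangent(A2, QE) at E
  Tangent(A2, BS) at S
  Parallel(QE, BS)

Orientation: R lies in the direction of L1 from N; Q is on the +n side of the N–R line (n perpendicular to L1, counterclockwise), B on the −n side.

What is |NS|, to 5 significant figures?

44.543

The slot axis is L1's direction at 43.9°, so u = (cos 43.9°, sin 43.9°) = (0.72055, 0.69340) and n = (−sin 43.9°, cos 43.9°) = (-0.69340, 0.72055). N is at the origin and R lies 43.8 along u from N, so R = 43.8·u = (31.560, 30.371). Tangency of A1 to both parallel lines with radius 8.1 puts Q and B at N ± 8.1·n: Q = (-5.6166, 5.8365), B = (5.6166, -5.8365). Equal radii place E and S the same way about R: E = R + 8.1·n = (25.944, 36.207), S = R − 8.1·n = (37.177, 24.535). Then |NS| = |S − N| = 44.543.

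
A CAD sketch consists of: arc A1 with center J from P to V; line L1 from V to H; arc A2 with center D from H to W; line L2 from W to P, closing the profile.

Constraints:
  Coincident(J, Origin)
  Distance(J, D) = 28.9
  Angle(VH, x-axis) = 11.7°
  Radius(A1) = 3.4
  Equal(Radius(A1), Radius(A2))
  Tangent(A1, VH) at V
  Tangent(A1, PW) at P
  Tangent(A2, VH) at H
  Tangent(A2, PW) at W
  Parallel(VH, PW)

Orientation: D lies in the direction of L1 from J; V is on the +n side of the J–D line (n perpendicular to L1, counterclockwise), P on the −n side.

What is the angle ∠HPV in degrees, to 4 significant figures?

76.76°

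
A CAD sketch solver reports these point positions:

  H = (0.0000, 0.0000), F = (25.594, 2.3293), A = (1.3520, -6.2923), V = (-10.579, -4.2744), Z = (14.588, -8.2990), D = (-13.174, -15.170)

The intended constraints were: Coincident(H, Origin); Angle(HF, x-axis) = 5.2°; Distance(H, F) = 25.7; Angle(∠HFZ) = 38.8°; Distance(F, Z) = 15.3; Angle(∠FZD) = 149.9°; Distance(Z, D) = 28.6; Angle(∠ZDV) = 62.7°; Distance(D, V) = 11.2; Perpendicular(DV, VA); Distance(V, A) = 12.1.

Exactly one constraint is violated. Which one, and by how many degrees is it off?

Perpendicular(DV, VA) — off by 3.80°.

H = (0.00, 0.00) ✓; HF at 5.200° ✓; |HF| = 25.70 ✓; ∠HFZ = 38.80° ✓; |FZ| = 15.30 ✓; ∠FZD = 149.9° ✓; |ZD| = 28.60 ✓; ∠ZDV = 62.70° ✓; |DV| = 11.20 ✓; ∠(DV, VA) = 86.20° ✗; |VA| = 12.10 ✓.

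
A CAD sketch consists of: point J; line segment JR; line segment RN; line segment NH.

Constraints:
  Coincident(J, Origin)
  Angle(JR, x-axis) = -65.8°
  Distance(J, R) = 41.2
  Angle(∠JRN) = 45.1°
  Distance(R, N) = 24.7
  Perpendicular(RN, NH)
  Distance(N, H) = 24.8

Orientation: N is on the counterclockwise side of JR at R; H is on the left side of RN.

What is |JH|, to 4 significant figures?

6.198

∠JRN = 45.1°, so RN runs at -65.8° + (180° − 45.1°) = 69.10° from the x-axis; with |RN| = 24.7, N = R + 24.7·(cos 69.10°, sin 69.10°) = (25.70, -14.50). RN is perpendicular to NH; with |NH| = 24.8 on the left of RN, H = N + 24.8·(-0.9342, 0.3567) = (2.532, -5.657). Then |JH| = |H − J| = 6.198.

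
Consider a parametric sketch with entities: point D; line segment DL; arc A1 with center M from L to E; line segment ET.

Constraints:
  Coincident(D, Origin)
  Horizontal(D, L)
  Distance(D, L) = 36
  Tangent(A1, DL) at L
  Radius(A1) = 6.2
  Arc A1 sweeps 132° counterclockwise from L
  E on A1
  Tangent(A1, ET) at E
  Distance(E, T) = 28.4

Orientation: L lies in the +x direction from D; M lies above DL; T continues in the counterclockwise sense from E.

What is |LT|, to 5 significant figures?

34.592

On A1, L sits at bearing -90° from M; a 132° counterclockwise sweep puts E at bearing 42°, so E = M + 6.2·(cos 42°, sin 42°) = (40.607, 10.349). The tangent condition forces ME to be normal to ET, so ET runs along (−sin 42°, cos 42°); with |ET| = 28.4, T = (21.604, 31.454). Then |LT| = |T − L| = 34.592.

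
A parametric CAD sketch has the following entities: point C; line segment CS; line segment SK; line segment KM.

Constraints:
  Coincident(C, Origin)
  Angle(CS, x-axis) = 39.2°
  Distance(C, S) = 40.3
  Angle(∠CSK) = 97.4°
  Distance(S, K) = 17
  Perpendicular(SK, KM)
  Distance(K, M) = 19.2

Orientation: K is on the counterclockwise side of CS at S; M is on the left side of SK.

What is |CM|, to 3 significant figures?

30.4

∠CSK = 97.4°, so SK runs at 39.2° + (180° − 97.4°) = 122° from the x-axis; with |SK| = 17.0, K = S + 17.0·(cos 122°, sin 122°) = (22.3, 39.9). The perpendicularity gives KM at right angles to SK; with |KM| = 19.2 on the left of SK, M = K + 19.2·(-0.850, -0.527) = (5.95, 29.8). Then |CM| = |M − C| = 30.4.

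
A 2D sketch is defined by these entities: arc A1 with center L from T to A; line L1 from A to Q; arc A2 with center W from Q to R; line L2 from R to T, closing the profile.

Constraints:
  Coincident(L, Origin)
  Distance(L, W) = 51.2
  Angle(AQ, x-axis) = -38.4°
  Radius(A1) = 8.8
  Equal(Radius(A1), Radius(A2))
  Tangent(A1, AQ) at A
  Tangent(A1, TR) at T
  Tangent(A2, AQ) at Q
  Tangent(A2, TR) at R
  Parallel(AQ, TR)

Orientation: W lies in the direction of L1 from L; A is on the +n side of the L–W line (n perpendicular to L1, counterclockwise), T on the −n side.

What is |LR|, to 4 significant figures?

51.95

Tangency of A1 to both parallel lines with radius 8.8 puts A and T at L ± 8.8·n: A = (5.466, 6.897), T = (-5.466, -6.897). Equal radii place Q and R the same way about W: Q = W + 8.8·n = (45.59, -24.91), R = W − 8.8·n = (34.66, -38.70). Then |LR| = |R − L| = 51.95.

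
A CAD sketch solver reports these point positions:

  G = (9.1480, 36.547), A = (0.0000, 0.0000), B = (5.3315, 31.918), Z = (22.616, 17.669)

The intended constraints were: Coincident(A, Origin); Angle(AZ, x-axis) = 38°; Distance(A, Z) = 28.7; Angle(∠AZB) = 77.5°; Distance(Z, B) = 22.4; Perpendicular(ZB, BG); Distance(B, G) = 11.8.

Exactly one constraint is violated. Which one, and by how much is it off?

Distance(B, G) = 11.8 — off by 5.80.

A = (0.00, 0.00) ✓; AZ at 38.00° ✓; |AZ| = 28.70 ✓; ∠AZB = 77.50° ✓; |ZB| = 22.40 ✓; ∠(ZB, BG) = 90.00° ✓; |BG| = 5.999 ✗.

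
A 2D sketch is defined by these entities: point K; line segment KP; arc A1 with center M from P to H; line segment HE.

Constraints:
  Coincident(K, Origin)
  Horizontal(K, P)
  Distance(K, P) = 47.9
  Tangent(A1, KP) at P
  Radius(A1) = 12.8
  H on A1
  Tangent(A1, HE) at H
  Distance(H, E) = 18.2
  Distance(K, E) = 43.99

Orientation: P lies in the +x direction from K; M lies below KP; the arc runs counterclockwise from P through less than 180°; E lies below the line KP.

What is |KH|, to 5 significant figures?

36.933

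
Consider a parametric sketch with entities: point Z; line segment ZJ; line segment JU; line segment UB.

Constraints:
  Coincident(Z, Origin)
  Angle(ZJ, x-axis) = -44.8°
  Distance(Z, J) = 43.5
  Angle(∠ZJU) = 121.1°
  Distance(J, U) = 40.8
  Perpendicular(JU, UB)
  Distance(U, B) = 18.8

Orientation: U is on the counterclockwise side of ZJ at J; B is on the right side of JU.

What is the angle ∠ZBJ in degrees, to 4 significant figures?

16.80°

∠ZJU = 121.1°, so JU runs at -44.8° + (180° − 121.1°) = 14.10° from the x-axis; with |JU| = 40.8, U = J + 40.8·(cos 14.10°, sin 14.10°) = (70.44, -20.71). JU is perpendicular to UB; with |UB| = 18.8 on the right of JU, B = U + 18.8·(0.2436, -0.9699) = (75.02, -38.95). Then cos ∠ZBJ = BZ·BJ / (|BZ||BJ|), giving 16.80°.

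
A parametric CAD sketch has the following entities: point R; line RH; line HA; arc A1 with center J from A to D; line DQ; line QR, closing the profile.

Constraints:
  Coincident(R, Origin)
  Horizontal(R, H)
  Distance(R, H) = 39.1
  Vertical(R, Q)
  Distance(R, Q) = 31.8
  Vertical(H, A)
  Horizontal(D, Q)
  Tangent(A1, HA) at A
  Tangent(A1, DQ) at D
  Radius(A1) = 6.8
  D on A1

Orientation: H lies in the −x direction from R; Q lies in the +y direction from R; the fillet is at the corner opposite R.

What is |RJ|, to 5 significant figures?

40.845

R is at the origin; RH is horizontal with |RH| = 39.1 and H on the −x side, so H = (-39.100, 0.0000). RQ is vertical with |RQ| = 31.8 and Q on the +y side, so Q = (0.0000, 31.800). The virtual corner opposite R is at (-39.100, 31.800). Since A1 is tangent to HA there, JA ⟂ HA and tangency of A1 to DQ means the radius JD is perpendicular to DQ, with radius 6.8, so the center J sits 6.8 in from both sides at J = (-32.300, 25.000). Then |RJ| = |J − R| = 40.845.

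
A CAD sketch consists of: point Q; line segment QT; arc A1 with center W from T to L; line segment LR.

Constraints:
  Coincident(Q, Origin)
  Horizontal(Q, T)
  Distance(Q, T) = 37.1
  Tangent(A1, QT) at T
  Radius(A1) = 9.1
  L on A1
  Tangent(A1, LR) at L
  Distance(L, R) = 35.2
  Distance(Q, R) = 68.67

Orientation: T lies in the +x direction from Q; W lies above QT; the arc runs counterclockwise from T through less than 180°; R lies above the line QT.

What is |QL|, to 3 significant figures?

46.3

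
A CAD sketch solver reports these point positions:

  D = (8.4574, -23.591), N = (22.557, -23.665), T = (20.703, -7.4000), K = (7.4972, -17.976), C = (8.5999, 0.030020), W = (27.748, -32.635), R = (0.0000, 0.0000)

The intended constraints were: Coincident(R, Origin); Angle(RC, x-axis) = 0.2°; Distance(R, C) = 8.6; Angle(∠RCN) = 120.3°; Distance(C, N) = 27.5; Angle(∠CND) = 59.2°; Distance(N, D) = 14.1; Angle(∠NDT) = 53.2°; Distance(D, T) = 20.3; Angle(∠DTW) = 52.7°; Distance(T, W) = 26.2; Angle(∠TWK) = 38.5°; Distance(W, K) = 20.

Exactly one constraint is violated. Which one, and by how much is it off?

Distance(W, K) = 20 — off by 5.00.

R = (0.00, 0.00) ✓; RC at 0.2000° ✓; |RC| = 8.600 ✓; ∠RCN = 120.3° ✓; |CN| = 27.50 ✓; ∠CND = 59.20° ✓; |ND| = 14.10 ✓; ∠NDT = 53.20° ✓; |DT| = 20.30 ✓; ∠DTW = 52.70° ✓; |TW| = 26.20 ✓; ∠TWK = 38.50° ✓; |WK| = 25.00 ✗.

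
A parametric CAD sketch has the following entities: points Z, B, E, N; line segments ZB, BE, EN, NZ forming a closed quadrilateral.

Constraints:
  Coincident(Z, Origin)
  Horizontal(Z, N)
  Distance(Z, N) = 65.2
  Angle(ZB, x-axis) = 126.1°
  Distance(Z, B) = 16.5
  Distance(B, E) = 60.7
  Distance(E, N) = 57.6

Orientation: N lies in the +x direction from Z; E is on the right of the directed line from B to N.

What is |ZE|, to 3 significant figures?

44.3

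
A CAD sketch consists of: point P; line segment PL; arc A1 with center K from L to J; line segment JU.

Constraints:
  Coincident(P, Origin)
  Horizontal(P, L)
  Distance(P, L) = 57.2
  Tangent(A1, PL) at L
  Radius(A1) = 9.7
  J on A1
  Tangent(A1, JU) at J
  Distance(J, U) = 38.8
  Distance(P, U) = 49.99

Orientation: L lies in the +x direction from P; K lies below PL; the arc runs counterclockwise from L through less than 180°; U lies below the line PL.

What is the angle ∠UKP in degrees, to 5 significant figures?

57.894°

P is at the origin; P and L share the same y with |PL| = 57.2 and L on the +x side, so L = (57.200, 0.0000). Tangency of A1 to PL means the radius KL is perpendicular to PL, so K = L + (0, -9.7) = (57.200, -9.7000). Since KJ ⟂ JU (tangency), |KU| = √(9.7² + 38.8²) = 39.994 regardless of where J sits on A1. So U lies on both circle(P, 49.99) and circle(K, 39.994); the below-PL intersection is U = (30.579, -39.547). J is the foot of the tangent from U: J = (48.611, -5.1918).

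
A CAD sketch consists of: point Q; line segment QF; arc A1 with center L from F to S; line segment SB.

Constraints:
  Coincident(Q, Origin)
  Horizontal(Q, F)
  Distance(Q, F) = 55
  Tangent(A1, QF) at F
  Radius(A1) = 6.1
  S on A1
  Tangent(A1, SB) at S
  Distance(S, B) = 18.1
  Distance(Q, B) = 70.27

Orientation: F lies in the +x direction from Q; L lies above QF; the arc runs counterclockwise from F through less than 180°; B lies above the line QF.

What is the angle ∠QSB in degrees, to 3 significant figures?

114°

Q is at the origin; Q and F share the same y with |QF| = 55.0 and F on the +x side, so F = (55.0, 0.00). Since A1 is tangent to QF there, LF ⟂ QF, so L = F + (0, 6.1) = (55.0, 6.10). Since LS ⟂ SB (tangency), |LB| = √(6.1² + 18.1²) = 19.1 regardless of where S sits on A1. So B lies on both circle(Q, 70.27) and circle(L, 19.1); the above-QF intersection is B = (67.1, 20.9). S is the foot of the tangent from B: S = (60.7, 3.95).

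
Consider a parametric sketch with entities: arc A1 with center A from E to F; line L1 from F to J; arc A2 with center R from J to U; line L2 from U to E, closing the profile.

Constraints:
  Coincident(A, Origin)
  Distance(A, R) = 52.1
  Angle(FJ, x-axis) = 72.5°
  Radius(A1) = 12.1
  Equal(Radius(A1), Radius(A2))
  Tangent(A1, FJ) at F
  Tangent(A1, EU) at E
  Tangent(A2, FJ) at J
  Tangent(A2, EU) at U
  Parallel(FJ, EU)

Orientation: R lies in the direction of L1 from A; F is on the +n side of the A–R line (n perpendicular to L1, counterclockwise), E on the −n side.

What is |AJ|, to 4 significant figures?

53.49

Tangency of A1 to both parallel lines with radius 12.1 puts F and E at A ± 12.1·n: F = (-11.54, 3.639), E = (11.54, -3.639). Equal radii place J and U the same way about R: J = R + 12.1·n = (4.127, 53.33), U = R − 12.1·n = (27.21, 46.05). Then |AJ| = |J − A| = 53.49.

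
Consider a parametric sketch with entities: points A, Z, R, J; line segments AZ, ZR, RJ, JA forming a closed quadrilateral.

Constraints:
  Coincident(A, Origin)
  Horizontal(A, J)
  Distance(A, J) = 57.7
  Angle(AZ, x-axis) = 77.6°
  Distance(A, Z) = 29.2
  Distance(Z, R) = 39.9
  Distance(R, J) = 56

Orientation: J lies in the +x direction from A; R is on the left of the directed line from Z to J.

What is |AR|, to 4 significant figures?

64.90

Checks: |ZR| = 39.90 ✓; |RJ| = 56.00 ✓.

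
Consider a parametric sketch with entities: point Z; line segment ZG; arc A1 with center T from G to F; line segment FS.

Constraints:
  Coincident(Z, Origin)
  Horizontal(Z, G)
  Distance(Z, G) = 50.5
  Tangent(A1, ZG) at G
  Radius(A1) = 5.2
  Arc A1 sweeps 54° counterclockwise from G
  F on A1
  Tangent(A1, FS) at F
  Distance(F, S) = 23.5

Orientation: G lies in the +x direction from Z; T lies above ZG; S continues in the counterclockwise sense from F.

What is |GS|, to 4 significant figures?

27.79

On A1, G sits at bearing -90° from T; a 54° counterclockwise sweep puts F at bearing -36°, so F = T + 5.2·(cos -36°, sin -36°) = (54.71, 2.144). Since A1 is tangent to FS there, TF ⟂ FS, so FS runs along (−sin -36°, cos -36°); with |FS| = 23.5, S = (68.52, 21.16). Then |GS| = |S − G| = 27.79.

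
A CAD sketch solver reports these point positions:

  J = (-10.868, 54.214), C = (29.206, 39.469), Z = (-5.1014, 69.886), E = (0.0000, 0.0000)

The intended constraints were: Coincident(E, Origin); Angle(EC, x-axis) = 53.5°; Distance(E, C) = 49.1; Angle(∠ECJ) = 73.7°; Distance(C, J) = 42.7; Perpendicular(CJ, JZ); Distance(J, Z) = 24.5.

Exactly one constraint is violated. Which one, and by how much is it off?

Distance(J, Z) = 24.5 — off by 7.80.

E = (0.00, 0.00) ✓; EC at 53.50° ✓; |EC| = 49.10 ✓; ∠ECJ = 73.70° ✓; |CJ| = 42.70 ✓; ∠(CJ, JZ) = 90.00° ✓; |JZ| = 16.70 ✗.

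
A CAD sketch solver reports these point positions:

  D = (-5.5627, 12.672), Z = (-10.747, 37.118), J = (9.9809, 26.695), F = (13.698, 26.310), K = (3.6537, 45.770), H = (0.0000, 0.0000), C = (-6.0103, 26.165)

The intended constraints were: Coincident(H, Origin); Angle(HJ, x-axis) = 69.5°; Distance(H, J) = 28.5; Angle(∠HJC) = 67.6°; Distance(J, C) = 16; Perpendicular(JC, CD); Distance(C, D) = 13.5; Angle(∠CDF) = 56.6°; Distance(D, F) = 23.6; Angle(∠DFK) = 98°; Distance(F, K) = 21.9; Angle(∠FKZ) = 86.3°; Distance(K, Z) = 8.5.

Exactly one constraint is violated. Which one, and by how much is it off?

Distance(K, Z) = 8.5 — off by 8.30.

H = (0.00, 0.00) ✓; HJ at 69.50° ✓; |HJ| = 28.50 ✓; ∠HJC = 67.60° ✓; |JC| = 16.00 ✓; ∠(JC, CD) = 90.00° ✓; |CD| = 13.50 ✓; ∠CDF = 56.60° ✓; |DF| = 23.60 ✓; ∠DFK = 98.00° ✓; |FK| = 21.90 ✓; ∠FKZ = 86.30° ✓; |KZ| = 16.80 ✗.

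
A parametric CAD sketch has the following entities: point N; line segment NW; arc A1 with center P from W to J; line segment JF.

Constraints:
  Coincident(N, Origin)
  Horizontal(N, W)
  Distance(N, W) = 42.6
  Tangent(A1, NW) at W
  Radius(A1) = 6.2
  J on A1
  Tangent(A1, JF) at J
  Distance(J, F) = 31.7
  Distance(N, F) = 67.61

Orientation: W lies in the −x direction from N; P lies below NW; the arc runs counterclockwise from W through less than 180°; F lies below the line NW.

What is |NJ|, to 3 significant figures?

48.7

N is at the origin; NW is horizontal with |NW| = 42.6 and W on the −x side, so W = (-42.6, 0.00). Tangency of A1 to NW means the radius PW is perpendicular to NW, so P = W + (0, -6.2) = (-42.6, -6.20). Since PJ ⟂ JF (tangency), |PF| = √(6.2² + 31.7²) = 32.3 regardless of where J sits on A1. So F lies on both circle(N, 67.61) and circle(P, 32.3); the below-NW intersection is F = (-58.1, -34.5). J is the foot of the tangent from F: J = (-48.5, -4.32).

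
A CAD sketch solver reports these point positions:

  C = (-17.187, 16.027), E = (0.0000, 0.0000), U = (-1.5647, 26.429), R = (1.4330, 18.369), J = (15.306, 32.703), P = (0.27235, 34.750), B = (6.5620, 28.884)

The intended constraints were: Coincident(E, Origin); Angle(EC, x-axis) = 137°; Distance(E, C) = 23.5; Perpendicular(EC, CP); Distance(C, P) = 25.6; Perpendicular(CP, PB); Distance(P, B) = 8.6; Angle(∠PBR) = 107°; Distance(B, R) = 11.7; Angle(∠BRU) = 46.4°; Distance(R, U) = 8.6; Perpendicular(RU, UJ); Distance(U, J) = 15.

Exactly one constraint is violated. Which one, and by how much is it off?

Distance(U, J) = 15 — off by 3.00.

E = (0.00, 0.00) ✓; EC at 137.0° ✓; |EC| = 23.50 ✓; ∠(EC, CP) = 90.00° ✓; |CP| = 25.60 ✓; ∠(CP, PB) = 90.00° ✓; |PB| = 8.601 ✓; ∠PBR = 107.0° ✓; |BR| = 11.70 ✓; ∠BRU = 46.40° ✓; |RU| = 8.599 ✓; ∠(RU, UJ) = 90.00° ✓; |UJ| = 18.00 ✗.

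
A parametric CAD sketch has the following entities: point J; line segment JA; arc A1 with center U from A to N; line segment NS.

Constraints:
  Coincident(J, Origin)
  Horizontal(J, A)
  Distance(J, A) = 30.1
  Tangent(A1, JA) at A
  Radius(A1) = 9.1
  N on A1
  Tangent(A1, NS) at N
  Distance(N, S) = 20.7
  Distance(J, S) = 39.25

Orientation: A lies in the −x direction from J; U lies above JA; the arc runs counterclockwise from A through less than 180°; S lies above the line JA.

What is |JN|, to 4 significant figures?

23.55

J is at the origin; JA is horizontal with |JA| = 30.1 and A on the −x side, so A = (-30.10, 0.000). Tangency of A1 to JA means the radius UA is perpendicular to JA, so U = A + (0, 9.1) = (-30.10, 9.100). Since UN ⟂ NS (tangency), |US| = √(9.1² + 20.7²) = 22.61 regardless of where N sits on A1. So S lies on both circle(J, 39.25) and circle(U, 22.61); the above-JA intersection is S = (-24.17, 30.92). N is the foot of the tangent from S: N = (-21.10, 10.45).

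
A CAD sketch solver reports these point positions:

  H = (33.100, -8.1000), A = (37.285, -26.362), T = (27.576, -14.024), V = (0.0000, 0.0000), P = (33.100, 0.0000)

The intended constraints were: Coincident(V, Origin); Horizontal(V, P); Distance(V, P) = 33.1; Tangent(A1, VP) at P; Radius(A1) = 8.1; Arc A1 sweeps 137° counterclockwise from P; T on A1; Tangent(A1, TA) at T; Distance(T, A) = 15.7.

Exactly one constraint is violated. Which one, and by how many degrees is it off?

Tangent(A1, TA) at T — off by 8.80°.

V = (0.00, 0.00) ✓; V.y = 0.00, P.y = 0.00 ✓; |VP| = 33.10 ✓; ∠(HP, PV) = 90.00° ✓; |HP| = 8.100 ✓; bearing(H→T) − bearing(H→P) = 137.0° ✓; |HT| = 8.100 ✓; ∠(HT, TA) = 98.80° ✗; |TA| = 15.70 ✓.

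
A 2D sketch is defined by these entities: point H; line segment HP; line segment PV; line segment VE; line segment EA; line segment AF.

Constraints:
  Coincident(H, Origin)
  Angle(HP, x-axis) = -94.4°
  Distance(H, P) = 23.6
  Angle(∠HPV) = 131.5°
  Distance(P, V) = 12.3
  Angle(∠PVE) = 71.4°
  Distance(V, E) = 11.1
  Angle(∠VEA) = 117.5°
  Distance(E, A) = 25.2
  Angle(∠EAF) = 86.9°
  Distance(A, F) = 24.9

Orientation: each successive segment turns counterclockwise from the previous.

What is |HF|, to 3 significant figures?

28.2

H is at the origin; HP runs at -94.4° with length 23.6, so P = (-1.81, -23.5). ∠HPV = 131.5° gives PV at -45.9° from the x-axis; with |PV| = 12.3, V = (6.75, -32.4). ∠PVE = 71.4° gives VE at 62.7° from the x-axis; with |VE| = 11.1, E = (11.8, -22.5). ∠VEA = 117.5° gives EA at 125° from the x-axis; with |EA| = 25.2, A = (-2.69, -1.91). ∠EAF = 86.9° gives AF at -142° from the x-axis; with |AF| = 24.9, F = (-22.2, -17.3). Then |HF| = |F − H| = 28.2.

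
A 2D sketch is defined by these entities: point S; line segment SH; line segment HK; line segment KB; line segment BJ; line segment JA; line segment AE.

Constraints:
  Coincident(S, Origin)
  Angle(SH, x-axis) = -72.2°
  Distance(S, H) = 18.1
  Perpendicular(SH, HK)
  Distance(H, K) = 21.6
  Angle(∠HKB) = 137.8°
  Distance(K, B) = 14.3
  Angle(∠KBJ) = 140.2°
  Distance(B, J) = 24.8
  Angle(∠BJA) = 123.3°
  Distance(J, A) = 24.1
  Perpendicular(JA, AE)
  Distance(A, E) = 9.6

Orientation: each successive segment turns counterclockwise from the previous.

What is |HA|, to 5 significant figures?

53.053

S is at the origin; SH runs at -72.2° with length 18.1, so H = (5.5331, -17.234). The perpendicularity gives HK at right angles to SH, so HK runs at 17.800°; with |HK| = 21.6, K = (26.099, -10.631). ∠HKB = 137.8° gives KB at 60.000° from the x-axis; with |KB| = 14.3, B = (33.249, 1.7536). ∠KBJ = 140.2° gives BJ at 99.800° from the x-axis; with |BJ| = 24.8, J = (29.028, 26.192). ∠BJA = 123.3° gives JA at 156.50° from the x-axis; with |JA| = 24.1, A = (6.9267, 35.802). Then |HA| = |A − H| = 53.053.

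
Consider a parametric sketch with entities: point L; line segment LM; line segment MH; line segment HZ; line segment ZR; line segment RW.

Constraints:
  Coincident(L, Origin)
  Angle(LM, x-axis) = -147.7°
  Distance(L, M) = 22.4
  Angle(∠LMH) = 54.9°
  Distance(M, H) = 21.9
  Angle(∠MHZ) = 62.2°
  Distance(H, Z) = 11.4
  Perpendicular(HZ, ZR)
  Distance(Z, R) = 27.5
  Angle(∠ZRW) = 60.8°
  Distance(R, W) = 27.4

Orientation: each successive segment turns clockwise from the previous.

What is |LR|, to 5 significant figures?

29.482

L is at the origin; LM runs at -147.7° with length 22.4, so M = (-18.934, -11.969). ∠LMH = 54.9° gives MH at 87.200° from the x-axis; with |MH| = 21.9, H = (-17.864, 9.9044). ∠MHZ = 62.2° gives HZ at -30.600° from the x-axis; with |HZ| = 11.4, Z = (-8.0516, 4.1013). The perpendicularity gives ZR at right angles to HZ, so ZR runs at -120.60°; with |ZR| = 27.5, R = (-22.050, -19.569). Then |LR| = |R − L| = 29.482.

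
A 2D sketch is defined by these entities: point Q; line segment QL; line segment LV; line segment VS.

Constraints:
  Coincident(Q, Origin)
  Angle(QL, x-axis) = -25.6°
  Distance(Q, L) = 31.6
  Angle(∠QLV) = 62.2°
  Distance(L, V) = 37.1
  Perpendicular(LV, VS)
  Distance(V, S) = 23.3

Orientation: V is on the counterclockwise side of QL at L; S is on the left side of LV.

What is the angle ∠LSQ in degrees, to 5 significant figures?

43.884°

∠QLV = 62.2°, so LV runs at -25.6° + (180° − 62.2°) = 92.200° from the x-axis; with |LV| = 37.1, V = L + 37.1·(cos 92.200°, sin 92.200°) = (27.074, 23.419). LV is perpendicular to VS; with |VS| = 23.3 on the left of LV, S = V + 23.3·(-0.99926, -0.038388) = (3.7909, 22.524). Then cos ∠LSQ = SL·SQ / (|SL||SQ|), giving 43.884°.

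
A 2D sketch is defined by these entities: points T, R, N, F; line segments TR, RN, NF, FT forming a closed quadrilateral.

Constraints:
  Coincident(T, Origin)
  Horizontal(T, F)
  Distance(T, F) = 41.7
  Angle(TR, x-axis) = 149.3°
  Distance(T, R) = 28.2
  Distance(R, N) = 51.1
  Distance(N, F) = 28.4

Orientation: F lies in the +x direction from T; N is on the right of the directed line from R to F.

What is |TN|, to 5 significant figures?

23.083

T is at the origin; T and F share the same y with |TF| = 41.7 and F in +x, so F = (41.7, 0). TR runs at 149.3° with |TR| = 28.2, so R = (-24.248, 14.397). N is determined by |RN| = 51.1 and |NF| = 28.4 together: it lies at the intersection of circle(R, 51.1) and circle(F, 28.4). With |RF| = 67.501, the foot of the radical line on RF is 47.118 from R and the perpendicular offset is √(51.1² − 47.118²) = 19.776. Taking the right-of-RF solution: N = (17.568, -14.974).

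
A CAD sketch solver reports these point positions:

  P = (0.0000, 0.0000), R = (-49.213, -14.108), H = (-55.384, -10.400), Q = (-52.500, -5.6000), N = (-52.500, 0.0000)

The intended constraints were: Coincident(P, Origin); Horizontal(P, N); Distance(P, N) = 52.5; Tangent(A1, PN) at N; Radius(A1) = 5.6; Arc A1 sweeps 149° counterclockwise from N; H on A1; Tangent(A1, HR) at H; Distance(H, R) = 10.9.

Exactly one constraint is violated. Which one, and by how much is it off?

Distance(H, R) = 10.9 — off by 3.70.

P = (0.00, 0.00) ✓; P.y = 0.00, N.y = 0.00 ✓; |PN| = 52.50 ✓; ∠(QN, NP) = 90.00° ✓; |QN| = 5.600 ✓; bearing(Q→H) − bearing(Q→N) = 149.0° ✓; |QH| = 5.600 ✓; ∠(QH, HR) = 90.00° ✓; |HR| = 7.199 ✗.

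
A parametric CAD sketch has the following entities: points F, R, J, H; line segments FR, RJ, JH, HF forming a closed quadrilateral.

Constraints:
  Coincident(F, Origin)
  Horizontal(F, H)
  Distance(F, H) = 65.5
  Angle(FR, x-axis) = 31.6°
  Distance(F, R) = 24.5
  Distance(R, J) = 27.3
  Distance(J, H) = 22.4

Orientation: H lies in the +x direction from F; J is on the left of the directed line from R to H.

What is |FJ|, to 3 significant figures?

50.2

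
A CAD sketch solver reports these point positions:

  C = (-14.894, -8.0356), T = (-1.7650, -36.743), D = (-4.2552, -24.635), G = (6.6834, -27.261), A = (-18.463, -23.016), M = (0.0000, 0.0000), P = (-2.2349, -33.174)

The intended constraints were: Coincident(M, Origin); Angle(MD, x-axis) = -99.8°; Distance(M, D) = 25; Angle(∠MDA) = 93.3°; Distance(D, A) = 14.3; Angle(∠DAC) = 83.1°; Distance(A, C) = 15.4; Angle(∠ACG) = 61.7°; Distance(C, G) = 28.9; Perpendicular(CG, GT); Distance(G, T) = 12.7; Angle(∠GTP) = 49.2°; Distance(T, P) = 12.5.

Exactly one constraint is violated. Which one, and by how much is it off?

Distance(T, P) = 12.5 — off by 8.90.

M = (0.00, 0.00) ✓; MD at -99.80° ✓; |MD| = 25.00 ✓; ∠MDA = 93.30° ✓; |DA| = 14.30 ✓; ∠DAC = 83.10° ✓; |AC| = 15.40 ✓; ∠ACG = 61.70° ✓; |CG| = 28.90 ✓; ∠(CG, GT) = 90.00° ✓; |GT| = 12.70 ✓; ∠GTP = 49.20° ✓; |TP| = 3.600 ✗.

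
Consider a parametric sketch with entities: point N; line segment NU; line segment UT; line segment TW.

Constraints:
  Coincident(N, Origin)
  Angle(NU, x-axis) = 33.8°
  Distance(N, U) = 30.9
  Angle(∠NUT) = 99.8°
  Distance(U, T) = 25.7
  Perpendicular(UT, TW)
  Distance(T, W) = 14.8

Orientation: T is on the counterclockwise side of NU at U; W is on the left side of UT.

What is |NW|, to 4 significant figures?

34.69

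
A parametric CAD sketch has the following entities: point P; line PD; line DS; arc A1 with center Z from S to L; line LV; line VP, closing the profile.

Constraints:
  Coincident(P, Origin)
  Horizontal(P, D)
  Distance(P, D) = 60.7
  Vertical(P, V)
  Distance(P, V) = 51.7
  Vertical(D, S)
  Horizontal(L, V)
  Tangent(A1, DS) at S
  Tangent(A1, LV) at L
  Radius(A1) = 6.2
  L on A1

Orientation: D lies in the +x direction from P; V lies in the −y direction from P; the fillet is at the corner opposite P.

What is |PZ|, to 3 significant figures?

71.0

P and V share the same x with |PV| = 51.7 and V on the −y side, so V = (0.00, -51.7). The virtual corner opposite P is at (60.7, -51.7). The tangent condition forces ZS to be normal to DS and the tangent condition forces ZL to be normal to LV, with radius 6.2, so the center Z sits 6.2 in from both sides at Z = (54.5, -45.5). Then |PZ| = |Z − P| = 71.0.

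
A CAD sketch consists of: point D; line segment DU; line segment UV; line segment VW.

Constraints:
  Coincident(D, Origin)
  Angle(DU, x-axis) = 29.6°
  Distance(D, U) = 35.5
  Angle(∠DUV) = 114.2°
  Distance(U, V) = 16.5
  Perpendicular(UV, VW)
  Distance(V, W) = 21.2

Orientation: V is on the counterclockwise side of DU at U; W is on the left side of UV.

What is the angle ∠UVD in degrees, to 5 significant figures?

46.199°

D is at the origin; DU runs at 29.6° with length 35.5, so U = 35.5·(cos 29.6°, sin 29.6°) = (30.867, 17.535). ∠DUV = 114.2°, so UV runs at 29.6° + (180° − 114.2°) = 95.400° from the x-axis; with |UV| = 16.5, V = U + 16.5·(cos 95.400°, sin 95.400°) = (29.314, 33.962). Then cos ∠UVD = VU·VD / (|VU||VD|), giving 46.199°.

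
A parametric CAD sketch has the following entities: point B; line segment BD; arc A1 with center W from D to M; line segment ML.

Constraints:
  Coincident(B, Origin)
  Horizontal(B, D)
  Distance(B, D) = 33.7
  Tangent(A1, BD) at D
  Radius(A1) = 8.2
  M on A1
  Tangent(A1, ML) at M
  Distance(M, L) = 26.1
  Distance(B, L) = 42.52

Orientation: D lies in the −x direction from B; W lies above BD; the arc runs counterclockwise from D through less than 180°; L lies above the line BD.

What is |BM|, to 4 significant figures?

26.76

Checks: |WM| = 8.200 ✓; ∠(WM, ML) = 90.00° ✓; |ML| = 26.10 ✓; |BL| = 42.52 ✓.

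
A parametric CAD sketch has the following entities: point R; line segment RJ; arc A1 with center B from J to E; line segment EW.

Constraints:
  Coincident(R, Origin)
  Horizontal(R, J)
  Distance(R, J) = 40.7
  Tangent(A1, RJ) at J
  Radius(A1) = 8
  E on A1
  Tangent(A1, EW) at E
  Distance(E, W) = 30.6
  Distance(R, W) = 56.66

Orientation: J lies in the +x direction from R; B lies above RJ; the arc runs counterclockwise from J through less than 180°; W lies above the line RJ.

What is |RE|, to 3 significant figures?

49.5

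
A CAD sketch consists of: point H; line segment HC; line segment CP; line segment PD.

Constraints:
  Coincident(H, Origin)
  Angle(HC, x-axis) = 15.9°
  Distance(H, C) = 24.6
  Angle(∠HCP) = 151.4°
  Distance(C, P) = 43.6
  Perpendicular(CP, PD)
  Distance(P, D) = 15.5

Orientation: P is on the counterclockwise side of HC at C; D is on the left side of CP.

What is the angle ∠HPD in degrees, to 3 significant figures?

79.8°

H is at the origin; HC runs at 15.9° with length 24.6, so C = 24.6·(cos 15.9°, sin 15.9°) = (23.7, 6.74). ∠HCP = 151.4°, so CP runs at 15.9° + (180° − 151.4°) = 44.5° from the x-axis; with |CP| = 43.6, P = C + 43.6·(cos 44.5°, sin 44.5°) = (54.8, 37.3). The perpendicularity gives PD at right angles to CP; with |PD| = 15.5 on the left of CP, D = P + 15.5·(-0.701, 0.713) = (43.9, 48.4). Then cos ∠HPD = PH·PD / (|PH||PD|), giving 79.8°.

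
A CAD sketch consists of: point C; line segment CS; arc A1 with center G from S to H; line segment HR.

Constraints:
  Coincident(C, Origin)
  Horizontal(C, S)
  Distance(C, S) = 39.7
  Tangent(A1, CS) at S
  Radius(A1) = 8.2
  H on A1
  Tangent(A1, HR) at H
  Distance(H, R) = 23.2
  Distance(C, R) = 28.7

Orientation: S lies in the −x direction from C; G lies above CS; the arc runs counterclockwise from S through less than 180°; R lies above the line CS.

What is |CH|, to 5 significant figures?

33.372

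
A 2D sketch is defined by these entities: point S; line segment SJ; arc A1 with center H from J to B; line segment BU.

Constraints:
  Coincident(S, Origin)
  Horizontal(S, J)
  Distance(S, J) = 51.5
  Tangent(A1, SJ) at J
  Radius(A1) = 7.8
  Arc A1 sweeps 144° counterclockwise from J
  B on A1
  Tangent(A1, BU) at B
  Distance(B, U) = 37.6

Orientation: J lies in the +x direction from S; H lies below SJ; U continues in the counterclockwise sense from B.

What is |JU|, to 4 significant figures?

44.48

S is at the origin; SJ is horizontal with |SJ| = 51.5 and J on the +x side, so J = (51.50, 0.000). The tangent condition forces HJ to be normal to SJ, so H = J + (0, -7.8) = (51.50, -7.800). On A1, J sits at bearing 90° from H; a 144° counterclockwise sweep puts B at bearing 234°, so B = H + 7.8·(cos 234°, sin 234°) = (46.92, -14.11). Tangency of A1 to BU means the radius HB is perpendicular to BU, so BU runs along (−sin 234°, cos 234°); with |BU| = 37.6, U = (77.33, -36.21). Then |JU| = |U − J| = 44.48.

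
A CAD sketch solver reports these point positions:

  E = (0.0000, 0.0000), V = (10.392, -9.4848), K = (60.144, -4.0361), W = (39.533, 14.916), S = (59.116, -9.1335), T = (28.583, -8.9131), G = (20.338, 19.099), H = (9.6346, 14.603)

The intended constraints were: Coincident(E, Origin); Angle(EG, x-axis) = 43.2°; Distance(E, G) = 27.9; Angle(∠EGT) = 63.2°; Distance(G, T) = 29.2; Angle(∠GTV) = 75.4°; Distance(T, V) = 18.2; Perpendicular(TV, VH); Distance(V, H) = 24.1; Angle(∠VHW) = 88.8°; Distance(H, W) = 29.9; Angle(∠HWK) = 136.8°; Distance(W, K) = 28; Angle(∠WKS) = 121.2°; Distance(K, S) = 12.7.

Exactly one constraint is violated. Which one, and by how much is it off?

Distance(K, S) = 12.7 — off by 7.50.

E = (0.00, 0.00) ✓; EG at 43.20° ✓; |EG| = 27.90 ✓; ∠EGT = 63.20° ✓; |GT| = 29.20 ✓; ∠GTV = 75.40° ✓; |TV| = 18.20 ✓; ∠(TV, VH) = 90.00° ✓; |VH| = 24.10 ✓; ∠VHW = 88.80° ✓; |HW| = 29.90 ✓; ∠HWK = 136.8° ✓; |WK| = 28.00 ✓; ∠WKS = 121.2° ✓; |KS| = 5.200 ✗.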